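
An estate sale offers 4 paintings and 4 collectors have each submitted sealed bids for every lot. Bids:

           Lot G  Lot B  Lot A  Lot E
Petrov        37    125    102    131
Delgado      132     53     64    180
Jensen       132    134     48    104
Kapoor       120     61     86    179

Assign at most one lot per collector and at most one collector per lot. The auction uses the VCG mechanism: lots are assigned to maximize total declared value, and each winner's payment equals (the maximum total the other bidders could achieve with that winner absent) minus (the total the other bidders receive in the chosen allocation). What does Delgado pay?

Efficient allocation: Petrov→Lot A ($102), Delgado→Lot G ($132), Jensen→Lot B ($134), Kapoor→Lot E ($179); total welfare W = $547.
Delgado receives Lot G at value $132, so the others get W − 132 = $415.
Without Delgado: best allocation of the remaining 3 bidders over all 4 lots is Petrov→Lot B ($125), Jensen→Lot G ($132), Kapoor→Lot E ($179), total $436.
VCG payment = (others' best without Delgado) − (others' welfare with Delgado) = 436 − 415 = $21.

Delgado pays $21.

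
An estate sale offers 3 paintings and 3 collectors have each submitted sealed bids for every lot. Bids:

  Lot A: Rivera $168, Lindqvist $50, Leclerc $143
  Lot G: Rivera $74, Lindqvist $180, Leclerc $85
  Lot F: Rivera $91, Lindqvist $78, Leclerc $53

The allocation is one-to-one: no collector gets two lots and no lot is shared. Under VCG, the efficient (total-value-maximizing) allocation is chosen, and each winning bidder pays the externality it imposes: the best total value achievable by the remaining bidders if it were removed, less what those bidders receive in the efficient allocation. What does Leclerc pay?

Leclerc pays $77.

Efficient allocation: Rivera→Lot F ($91), Lindqvist→Lot G ($180), Leclerc→Lot A ($143); total welfare W = $414.
Leclerc receives Lot A at value $143, so the others get W − 143 = $271.
Without Leclerc: best allocation of the remaining 2 bidders over all 3 lots is Rivera→Lot A ($168), Lindqvist→Lot G ($180), total $348.
VCG payment = (others' best without Leclerc) − (others' welfare with Leclerc) = 348 − 271 = $77.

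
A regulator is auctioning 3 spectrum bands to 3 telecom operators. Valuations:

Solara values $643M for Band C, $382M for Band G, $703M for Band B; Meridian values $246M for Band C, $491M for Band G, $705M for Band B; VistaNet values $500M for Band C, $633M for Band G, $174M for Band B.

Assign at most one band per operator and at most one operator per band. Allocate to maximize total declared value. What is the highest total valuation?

Optimal: Solara→Band C ($643M), Meridian→Band B ($705M), VistaNet→Band G ($633M) — total 643+705+633 = $1981M.
Row-greedy (each operator in turn takes its best remaining band) gives $1694M, worse by 287.
Next-best assignment: Solara→Band B, Meridian→Band G, VistaNet→Band C = $1694M.

Maximum total: $1981M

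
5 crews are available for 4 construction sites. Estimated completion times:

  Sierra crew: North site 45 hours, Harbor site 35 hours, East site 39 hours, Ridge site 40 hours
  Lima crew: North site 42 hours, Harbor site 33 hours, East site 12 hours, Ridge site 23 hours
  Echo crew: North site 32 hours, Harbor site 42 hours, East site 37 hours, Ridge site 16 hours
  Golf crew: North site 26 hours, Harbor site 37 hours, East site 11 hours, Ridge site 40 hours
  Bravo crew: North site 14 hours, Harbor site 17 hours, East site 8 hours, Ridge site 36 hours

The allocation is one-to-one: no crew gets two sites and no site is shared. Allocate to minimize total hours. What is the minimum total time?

This is the linear assignment problem.
Optimal: Golf crew→North site (26 hours), Bravo crew→Harbor site (17 hours), Lima crew→East site (12 hours), Echo crew→Ridge site (16 hours) — total 26+17+12+16 = 71 hours.
Next-best assignment: Bravo crew→North site, Lima crew→Harbor site, Golf crew→East site, Echo crew→Ridge site = 74 hours.

Minimum total: 71 hours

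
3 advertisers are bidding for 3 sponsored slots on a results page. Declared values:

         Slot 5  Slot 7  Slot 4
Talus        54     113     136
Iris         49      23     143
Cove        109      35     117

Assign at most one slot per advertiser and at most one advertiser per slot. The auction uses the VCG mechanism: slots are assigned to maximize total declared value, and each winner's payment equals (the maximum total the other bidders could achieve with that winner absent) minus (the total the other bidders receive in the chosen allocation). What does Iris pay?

Iris pays $23.

Efficient allocation: Talus→Slot 7 ($113), Iris→Slot 4 ($143), Cove→Slot 5 ($109); total welfare W = $365.
Iris receives Slot 4 at value $143, so the others get W − 143 = $222.
Without Iris: best allocation of the remaining 2 bidders over all 3 slots is Talus→Slot 4 ($136), Cove→Slot 5 ($109), total $245.
VCG payment = (others' best without Iris) − (others' welfare with Iris) = 245 − 222 = $23.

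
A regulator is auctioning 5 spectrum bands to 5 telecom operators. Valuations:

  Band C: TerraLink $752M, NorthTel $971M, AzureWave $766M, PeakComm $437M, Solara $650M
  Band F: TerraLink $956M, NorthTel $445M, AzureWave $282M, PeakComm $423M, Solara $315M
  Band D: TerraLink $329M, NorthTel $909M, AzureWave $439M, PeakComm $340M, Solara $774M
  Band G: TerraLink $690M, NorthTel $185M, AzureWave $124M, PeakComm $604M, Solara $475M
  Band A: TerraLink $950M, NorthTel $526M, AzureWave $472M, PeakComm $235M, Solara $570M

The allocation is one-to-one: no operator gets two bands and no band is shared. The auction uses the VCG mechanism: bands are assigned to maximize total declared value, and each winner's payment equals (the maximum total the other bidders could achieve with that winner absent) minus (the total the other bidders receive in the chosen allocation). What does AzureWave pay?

AzureWave pays $266M.

Efficient allocation: TerraLink→Band F ($956M), NorthTel→Band D ($909M), AzureWave→Band C ($766M), PeakComm→Band G ($604M), Solara→Band A ($570M); total welfare W = $3805M.
AzureWave receives Band C at value $766M, so the others get W − 766 = $3039M.
Without AzureWave: best allocation of the remaining 4 bidders over all 5 bands is TerraLink→Band F ($956M), NorthTel→Band C ($971M), PeakComm→Band G ($604M), Solara→Band D ($774M), total $3305M.
VCG payment = (others' best without AzureWave) − (others' welfare with AzureWave) = 3305 − 3039 = $266M.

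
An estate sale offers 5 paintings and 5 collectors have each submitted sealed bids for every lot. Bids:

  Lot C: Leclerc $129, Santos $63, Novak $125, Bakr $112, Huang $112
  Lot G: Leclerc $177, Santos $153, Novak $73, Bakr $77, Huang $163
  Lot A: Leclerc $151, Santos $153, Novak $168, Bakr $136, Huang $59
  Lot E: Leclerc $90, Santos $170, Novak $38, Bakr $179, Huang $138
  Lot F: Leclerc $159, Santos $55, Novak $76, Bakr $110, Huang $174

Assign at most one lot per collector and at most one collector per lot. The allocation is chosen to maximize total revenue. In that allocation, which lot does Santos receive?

Santos receives Lot A.

Optimal: Leclerc→Lot G ($177), Santos→Lot A ($153), Novak→Lot C ($125), Bakr→Lot E ($179), Huang→Lot F ($174) — total 177+153+125+179+174 = $808.
No other one-to-one assignment exceeds $808.
Santos's own top lot is Lot E ($170), but forcing Santos→Lot E and reassigning the rest optimally gives only $801 — worse by 7.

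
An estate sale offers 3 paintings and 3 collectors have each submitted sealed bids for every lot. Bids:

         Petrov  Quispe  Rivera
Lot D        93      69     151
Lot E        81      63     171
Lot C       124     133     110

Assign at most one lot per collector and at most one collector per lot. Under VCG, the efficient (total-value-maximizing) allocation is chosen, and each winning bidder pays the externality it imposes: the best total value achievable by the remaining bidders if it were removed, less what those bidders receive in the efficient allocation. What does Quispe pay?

Quispe pays $31.

Efficient allocation: Petrov→Lot D ($93), Quispe→Lot C ($133), Rivera→Lot E ($171); total welfare W = $397.
Quispe receives Lot C at value $133, so the others get W − 133 = $264.
Without Quispe: best allocation of the remaining 2 bidders over all 3 lots is Petrov→Lot C ($124), Rivera→Lot E ($171), total $295.
VCG payment = (others' best without Quispe) − (others' welfare with Quispe) = 295 − 264 = $31.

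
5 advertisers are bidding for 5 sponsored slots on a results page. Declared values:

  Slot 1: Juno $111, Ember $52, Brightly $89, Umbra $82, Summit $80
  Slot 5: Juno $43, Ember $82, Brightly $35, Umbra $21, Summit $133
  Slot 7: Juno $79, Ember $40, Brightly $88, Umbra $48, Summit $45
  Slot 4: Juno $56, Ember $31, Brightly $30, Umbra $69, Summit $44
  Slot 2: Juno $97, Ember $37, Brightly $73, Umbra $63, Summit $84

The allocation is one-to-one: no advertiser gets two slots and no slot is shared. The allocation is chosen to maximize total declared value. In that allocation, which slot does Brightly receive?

Brightly receives Slot 7.

Optimal: Juno→Slot 2 ($97), Ember→Slot 1 ($52), Brightly→Slot 7 ($88), Umbra→Slot 4 ($69), Summit→Slot 5 ($133) — total 97+52+88+69+133 = $439.
Max-entry greedy (repeatedly take the single best remaining cell) gives $438, worse by 1.
Next-best assignment: Juno→Slot 1, Ember→Slot 2, Brightly→Slot 7, Umbra→Slot 4, Summit→Slot 5 = $438.
Swapping Juno↔Ember (Juno→Slot 1 $111, Ember→Slot 2 $37) loses 1.
Checked against all permutations: $439 is optimal.
Brightly's own top slot is Slot 1 ($89), but forcing Brightly→Slot 1 and reassigning the rest optimally gives only $428 — worse by 11.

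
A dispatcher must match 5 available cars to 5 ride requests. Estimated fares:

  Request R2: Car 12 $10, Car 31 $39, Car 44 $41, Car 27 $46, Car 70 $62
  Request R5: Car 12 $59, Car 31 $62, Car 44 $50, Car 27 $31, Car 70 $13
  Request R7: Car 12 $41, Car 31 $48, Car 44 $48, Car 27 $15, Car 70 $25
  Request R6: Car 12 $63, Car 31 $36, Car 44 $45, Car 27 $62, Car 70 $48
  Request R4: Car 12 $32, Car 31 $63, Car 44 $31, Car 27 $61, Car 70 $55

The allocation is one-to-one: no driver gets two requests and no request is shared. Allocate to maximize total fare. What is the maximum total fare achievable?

Optimal: Car 12→Request R6 ($63), Car 31→Request R5 ($62), Car 44→Request R7 ($48), Car 27→Request R4 ($61), Car 70→Request R2 ($62) — total 63+62+48+61+62 = $296.
Row-greedy (each driver in turn takes its best remaining request) gives $247, worse by 49.

Max total: $296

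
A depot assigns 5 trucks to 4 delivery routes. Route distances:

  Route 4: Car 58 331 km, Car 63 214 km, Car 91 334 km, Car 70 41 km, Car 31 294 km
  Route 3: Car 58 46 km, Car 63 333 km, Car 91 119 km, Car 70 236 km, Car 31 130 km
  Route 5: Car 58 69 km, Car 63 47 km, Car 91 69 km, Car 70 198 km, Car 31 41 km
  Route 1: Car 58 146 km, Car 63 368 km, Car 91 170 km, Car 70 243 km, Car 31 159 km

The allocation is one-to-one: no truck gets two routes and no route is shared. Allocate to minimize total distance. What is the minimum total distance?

Min total: 293 km

Optimal: Car 70→Route 4 (41 km), Car 58→Route 3 (46 km), Car 63→Route 5 (47 km), Car 31→Route 1 (159 km) — total 41+46+47+159 = 293 km.
Column-greedy (each route in turn goes to its cheapest remaining truck) gives 298 km, worse by 5.
Next-best assignment: Car 70→Route 4, Car 58→Route 3, Car 31→Route 5, Car 91→Route 1 = 298 km.
Swapping Car 31↔Car 70 (Car 31→Route 4 294 km, Car 70→Route 1 243 km) adds 337.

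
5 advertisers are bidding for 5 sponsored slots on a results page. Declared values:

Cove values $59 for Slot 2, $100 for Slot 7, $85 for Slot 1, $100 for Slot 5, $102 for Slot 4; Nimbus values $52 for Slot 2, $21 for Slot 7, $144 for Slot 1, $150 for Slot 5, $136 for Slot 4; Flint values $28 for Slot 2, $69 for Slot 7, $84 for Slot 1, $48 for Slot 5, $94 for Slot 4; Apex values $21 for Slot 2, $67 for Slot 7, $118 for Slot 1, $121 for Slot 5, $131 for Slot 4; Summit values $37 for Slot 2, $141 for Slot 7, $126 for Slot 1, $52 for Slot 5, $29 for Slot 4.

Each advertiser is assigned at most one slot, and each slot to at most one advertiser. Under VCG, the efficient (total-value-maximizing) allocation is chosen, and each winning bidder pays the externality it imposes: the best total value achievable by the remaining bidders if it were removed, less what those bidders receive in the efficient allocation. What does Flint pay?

Flint pays $35.

Efficient allocation: Cove→Slot 2 ($59), Nimbus→Slot 5 ($150), Flint→Slot 1 ($84), Apex→Slot 4 ($131), Summit→Slot 7 ($141); total welfare W = $565.
Flint receives Slot 1 at value $84, so the others get W − 84 = $481.
Without Flint: best allocation of the remaining 4 bidders over all 5 slots is Cove→Slot 5 ($100), Nimbus→Slot 1 ($144), Apex→Slot 4 ($131), Summit→Slot 7 ($141), total $516.
VCG payment = (others' best without Flint) − (others' welfare with Flint) = 516 − 481 = $35.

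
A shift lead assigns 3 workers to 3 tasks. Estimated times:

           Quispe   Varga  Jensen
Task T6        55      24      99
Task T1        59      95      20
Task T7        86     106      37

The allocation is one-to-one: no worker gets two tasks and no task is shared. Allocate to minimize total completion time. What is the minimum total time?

Treat this as an assignment problem: match each worker to one task.
Optimal: Quispe→Task T1 (59 min), Varga→Task T6 (24 min), Jensen→Task T7 (37 min) — total 59+24+37 = 120 min.
Min-entry greedy (repeatedly take the single cheapest remaining cell) gives 130 min, worse by 10.
Next-best assignment: Quispe→Task T7, Varga→Task T6, Jensen→Task T1 = 130 min.
Swapping Jensen↔Varga (Jensen→Task T6 99 min, Varga→Task T7 106 min) adds 144.
Checked against all permutations: 120 min is optimal.

Minimum total: 120 min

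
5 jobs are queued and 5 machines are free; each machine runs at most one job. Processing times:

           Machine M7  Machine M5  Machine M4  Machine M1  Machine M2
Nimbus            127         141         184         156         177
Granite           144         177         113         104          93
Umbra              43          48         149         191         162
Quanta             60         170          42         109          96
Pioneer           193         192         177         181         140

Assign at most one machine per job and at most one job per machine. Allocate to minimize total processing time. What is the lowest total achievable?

Optimal: Nimbus→Machine M7 (127 min), Granite→Machine M1 (104 min), Umbra→Machine M5 (48 min), Quanta→Machine M4 (42 min), Pioneer→Machine M2 (140 min) — total 127+104+48+42+140 = 461 min.
Column-greedy (each machine in turn goes to its cheapest remaining job) gives 470 min, worse by 9.
Every other assignment is strictly worse.

Minimum total: 461 min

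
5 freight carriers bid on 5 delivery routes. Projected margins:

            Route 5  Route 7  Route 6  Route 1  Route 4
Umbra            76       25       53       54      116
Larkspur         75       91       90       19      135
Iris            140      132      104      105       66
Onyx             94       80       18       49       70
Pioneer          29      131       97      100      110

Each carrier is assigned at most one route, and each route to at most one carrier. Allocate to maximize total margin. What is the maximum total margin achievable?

Maximum total: $536k

This is a one-to-one assignment (maximum-weight bipartite matching).
Optimal: Umbra→Route 4 ($116k), Larkspur→Route 6 ($90k), Iris→Route 1 ($105k), Onyx→Route 5 ($94k), Pioneer→Route 7 ($131k) — total 116+90+105+94+131 = $536k.
Max-entry greedy (repeatedly take the single best remaining cell) gives $478k, worse by 58.
Next-best assignment: Umbra→Route 4, Larkspur→Route 6, Iris→Route 7, Onyx→Route 5, Pioneer→Route 1 = $532k.
No other one-to-one assignment exceeds $536k.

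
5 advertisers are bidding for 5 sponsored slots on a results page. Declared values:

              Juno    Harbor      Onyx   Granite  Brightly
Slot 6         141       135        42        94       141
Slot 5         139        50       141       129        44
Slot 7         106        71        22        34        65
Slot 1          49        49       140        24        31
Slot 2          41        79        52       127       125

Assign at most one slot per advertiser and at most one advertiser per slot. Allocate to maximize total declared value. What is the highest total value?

Max total: $635

Optimal: Juno→Slot 7 ($106), Harbor→Slot 6 ($135), Onyx→Slot 1 ($140), Granite→Slot 5 ($129), Brightly→Slot 2 ($125) — total 106+135+140+129+125 = $635.
Max-entry greedy (repeatedly take the single best remaining cell) gives $511, worse by 124.
Swapping Granite↔Brightly (Granite→Slot 2 $127, Brightly→Slot 5 $44) loses 83.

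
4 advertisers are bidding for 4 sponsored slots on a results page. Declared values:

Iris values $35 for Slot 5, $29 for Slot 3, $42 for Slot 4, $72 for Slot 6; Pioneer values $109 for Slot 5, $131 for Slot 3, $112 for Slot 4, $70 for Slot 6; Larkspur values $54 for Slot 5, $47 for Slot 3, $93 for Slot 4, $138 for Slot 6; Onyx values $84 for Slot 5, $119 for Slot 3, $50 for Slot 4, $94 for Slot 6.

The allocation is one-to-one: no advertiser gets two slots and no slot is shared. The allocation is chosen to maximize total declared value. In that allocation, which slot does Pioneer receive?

This is a one-to-one assignment (maximum-weight bipartite matching).
Optimal: Iris→Slot 4 ($42), Pioneer→Slot 5 ($109), Larkspur→Slot 6 ($138), Onyx→Slot 3 ($119) — total 42+109+138+119 = $408.
Max-entry greedy (repeatedly take the single best remaining cell) gives $395, worse by 13.
Next-best assignment: Iris→Slot 5, Pioneer→Slot 4, Larkspur→Slot 6, Onyx→Slot 3 = $404.
No other one-to-one assignment exceeds $408.
Pioneer's own top slot is Slot 3 ($131), but forcing Pioneer→Slot 3 and reassigning the rest optimally gives only $395 — worse by 13.

Pioneer receives Slot 5.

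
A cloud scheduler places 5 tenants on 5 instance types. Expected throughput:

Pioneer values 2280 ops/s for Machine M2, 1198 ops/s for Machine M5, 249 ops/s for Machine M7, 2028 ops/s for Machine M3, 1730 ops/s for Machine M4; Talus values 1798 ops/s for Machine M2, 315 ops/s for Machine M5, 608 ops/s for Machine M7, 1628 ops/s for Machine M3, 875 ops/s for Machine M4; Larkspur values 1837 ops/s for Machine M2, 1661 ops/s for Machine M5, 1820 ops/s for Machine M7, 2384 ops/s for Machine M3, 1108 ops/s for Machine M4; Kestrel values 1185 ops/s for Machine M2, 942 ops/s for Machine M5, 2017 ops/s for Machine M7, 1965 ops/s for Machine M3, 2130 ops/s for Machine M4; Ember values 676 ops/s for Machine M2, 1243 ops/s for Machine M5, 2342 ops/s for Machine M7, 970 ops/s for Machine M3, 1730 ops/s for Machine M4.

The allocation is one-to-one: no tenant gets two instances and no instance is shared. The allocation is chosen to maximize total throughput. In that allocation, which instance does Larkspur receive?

Optimal: Pioneer→Machine M2 (2280 ops/s), Talus→Machine M3 (1628 ops/s), Larkspur→Machine M5 (1661 ops/s), Kestrel→Machine M4 (2130 ops/s), Ember→Machine M7 (2342 ops/s) — total 2280+1628+1661+2130+2342 = 10041 ops/s.
Column-greedy (each instance in turn goes to its best remaining tenant) gives 9123 ops/s, worse by 918.
Next-best assignment: Pioneer→Machine M3, Talus→Machine M2, Larkspur→Machine M5, Kestrel→Machine M4, Ember→Machine M7 = 9959 ops/s.
Swapping Ember↔Kestrel (Ember→Machine M4 1730 ops/s, Kestrel→Machine M7 2017 ops/s) loses 725.
Larkspur's own top instance is Machine M3 (2384 ops/s), but forcing Larkspur→Machine M3 and reassigning the rest optimally gives only 9852 ops/s — worse by 189.

Larkspur receives Machine M5.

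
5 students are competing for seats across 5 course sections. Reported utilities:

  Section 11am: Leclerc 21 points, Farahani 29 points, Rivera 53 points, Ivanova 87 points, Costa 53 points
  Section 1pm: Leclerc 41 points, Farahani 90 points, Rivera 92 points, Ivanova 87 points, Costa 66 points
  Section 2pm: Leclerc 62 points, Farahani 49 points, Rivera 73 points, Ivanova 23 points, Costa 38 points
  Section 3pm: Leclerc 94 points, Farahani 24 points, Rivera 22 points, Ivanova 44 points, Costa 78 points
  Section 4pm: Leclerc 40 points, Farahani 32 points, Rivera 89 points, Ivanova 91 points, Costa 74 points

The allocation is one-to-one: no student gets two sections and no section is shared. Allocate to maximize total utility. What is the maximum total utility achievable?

Optimal: Leclerc→Section 3pm (94 points), Farahani→Section 1pm (90 points), Rivera→Section 2pm (73 points), Ivanova→Section 11am (87 points), Costa→Section 4pm (74 points) — total 94+90+73+87+74 = 418 points.
Max-entry greedy (repeatedly take the single best remaining cell) gives 379 points, worse by 39.
Next-best assignment: Leclerc→Section 2pm, Farahani→Section 1pm, Rivera→Section 4pm, Ivanova→Section 11am, Costa→Section 3pm = 406 points.
Swapping Rivera↔Costa (Rivera→Section 4pm 89 points, Costa→Section 2pm 38 points) loses 20.
No other one-to-one assignment exceeds 418 points.

Maximum total: 418 points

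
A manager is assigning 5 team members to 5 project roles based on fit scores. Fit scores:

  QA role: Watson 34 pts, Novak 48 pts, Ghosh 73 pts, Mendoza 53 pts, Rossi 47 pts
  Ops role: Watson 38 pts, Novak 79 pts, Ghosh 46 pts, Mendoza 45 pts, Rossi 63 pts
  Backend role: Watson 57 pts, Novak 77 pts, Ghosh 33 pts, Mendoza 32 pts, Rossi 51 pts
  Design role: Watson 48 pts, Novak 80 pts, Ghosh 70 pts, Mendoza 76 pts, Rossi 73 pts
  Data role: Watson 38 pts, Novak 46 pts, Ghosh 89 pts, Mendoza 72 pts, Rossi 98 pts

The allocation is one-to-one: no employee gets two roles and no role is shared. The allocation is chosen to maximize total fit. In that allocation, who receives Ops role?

This is the linear assignment problem.
Optimal: Watson→Backend role (57 pts), Novak→Ops role (79 pts), Ghosh→QA role (73 pts), Mendoza→Design role (76 pts), Rossi→Data role (98 pts) — total 57+79+73+76+98 = 383 pts.
Row-greedy (each employee in turn takes its best remaining role) gives 342 pts, worse by 41.
Novak's own top role is Design role (80 pts), but forcing Novak→Design role and reassigning the rest optimally gives only 353 pts — worse by 30.

Novak receives Ops role.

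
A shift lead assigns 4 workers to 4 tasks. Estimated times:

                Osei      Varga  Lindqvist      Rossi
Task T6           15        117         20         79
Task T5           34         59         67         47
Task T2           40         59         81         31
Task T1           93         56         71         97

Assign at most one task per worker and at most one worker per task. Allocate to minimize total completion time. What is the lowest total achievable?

Optimal: Osei→Task T5 (34 min), Varga→Task T1 (56 min), Lindqvist→Task T6 (20 min), Rossi→Task T2 (31 min) — total 34+56+20+31 = 141 min.
Row-greedy (each worker in turn takes its cheapest remaining task) gives 169 min, worse by 28.
Next-best assignment: Osei→Task T2, Varga→Task T1, Lindqvist→Task T6, Rossi→Task T5 = 163 min.
No other one-to-one assignment undercuts 141 min.

Min total: 141 min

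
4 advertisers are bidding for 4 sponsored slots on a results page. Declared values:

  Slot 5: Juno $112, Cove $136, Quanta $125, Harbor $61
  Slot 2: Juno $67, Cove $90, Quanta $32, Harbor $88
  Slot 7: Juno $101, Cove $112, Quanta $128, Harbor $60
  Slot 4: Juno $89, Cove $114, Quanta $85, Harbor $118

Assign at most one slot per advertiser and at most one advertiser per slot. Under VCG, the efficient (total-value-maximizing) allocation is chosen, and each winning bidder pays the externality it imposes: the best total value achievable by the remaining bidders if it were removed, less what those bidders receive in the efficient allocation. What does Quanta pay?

Efficient allocation: Juno→Slot 2 ($67), Cove→Slot 5 ($136), Quanta→Slot 7 ($128), Harbor→Slot 4 ($118); total welfare W = $449.
Quanta receives Slot 7 at value $128, so the others get W − 128 = $321.
Without Quanta: best allocation of the remaining 3 bidders over all 4 slots is Juno→Slot 7 ($101), Cove→Slot 5 ($136), Harbor→Slot 4 ($118), total $355.
VCG payment = (others' best without Quanta) − (others' welfare with Quanta) = 355 − 321 = $34.

Quanta pays $34.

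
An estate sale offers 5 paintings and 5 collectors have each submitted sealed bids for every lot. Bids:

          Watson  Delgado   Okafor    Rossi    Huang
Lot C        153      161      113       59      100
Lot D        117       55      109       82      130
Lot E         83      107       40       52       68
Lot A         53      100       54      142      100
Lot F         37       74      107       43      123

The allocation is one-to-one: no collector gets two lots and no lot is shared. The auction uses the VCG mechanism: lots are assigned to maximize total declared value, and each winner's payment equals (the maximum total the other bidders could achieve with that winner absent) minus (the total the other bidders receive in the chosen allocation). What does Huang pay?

Efficient allocation: Watson→Lot C ($153), Delgado→Lot E ($107), Okafor→Lot F ($107), Rossi→Lot A ($142), Huang→Lot D ($130); total welfare W = $639.
Huang receives Lot D at value $130, so the others get W − 130 = $509.
Without Huang: best allocation of the remaining 4 bidders over all 5 lots is Watson→Lot D ($117), Delgado→Lot C ($161), Okafor→Lot F ($107), Rossi→Lot A ($142), total $527.
VCG payment = (others' best without Huang) − (others' welfare with Huang) = 527 − 509 = $18.

Huang pays $18.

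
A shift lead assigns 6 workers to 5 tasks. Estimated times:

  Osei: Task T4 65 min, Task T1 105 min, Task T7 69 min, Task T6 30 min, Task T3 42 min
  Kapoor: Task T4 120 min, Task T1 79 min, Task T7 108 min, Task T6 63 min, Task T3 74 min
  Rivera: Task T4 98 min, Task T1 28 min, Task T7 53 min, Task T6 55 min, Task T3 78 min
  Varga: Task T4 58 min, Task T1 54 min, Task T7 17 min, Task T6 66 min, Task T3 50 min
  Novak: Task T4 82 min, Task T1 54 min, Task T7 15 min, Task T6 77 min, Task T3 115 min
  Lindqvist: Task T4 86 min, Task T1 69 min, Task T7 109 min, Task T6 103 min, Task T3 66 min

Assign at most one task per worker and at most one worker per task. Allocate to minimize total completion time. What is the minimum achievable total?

This is a one-to-one assignment (minimum-cost bipartite matching).
Optimal: Varga→Task T4 (58 min), Rivera→Task T1 (28 min), Novak→Task T7 (15 min), Osei→Task T6 (30 min), Lindqvist→Task T3 (66 min) — total 58+28+15+30+66 = 197 min.
Min-entry greedy (repeatedly take the single cheapest remaining cell) gives 209 min, worse by 12.

Minimum total: 197 min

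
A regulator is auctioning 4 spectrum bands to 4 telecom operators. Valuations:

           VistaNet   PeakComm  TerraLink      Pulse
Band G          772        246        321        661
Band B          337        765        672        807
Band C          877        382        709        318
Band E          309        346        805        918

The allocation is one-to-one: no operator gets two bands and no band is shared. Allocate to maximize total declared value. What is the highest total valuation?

Treat this as an assignment problem: match each operator to one band.
Optimal: VistaNet→Band G ($772M), PeakComm→Band B ($765M), TerraLink→Band C ($709M), Pulse→Band E ($918M) — total 772+765+709+918 = $3164M.
Column-greedy (each band in turn goes to its best remaining operator) gives $2634M, worse by 530.
Swapping TerraLink↔Pulse (TerraLink→Band E $805M, Pulse→Band C $318M) loses 504.
Every other assignment is strictly worse.

Maximum total: $3164M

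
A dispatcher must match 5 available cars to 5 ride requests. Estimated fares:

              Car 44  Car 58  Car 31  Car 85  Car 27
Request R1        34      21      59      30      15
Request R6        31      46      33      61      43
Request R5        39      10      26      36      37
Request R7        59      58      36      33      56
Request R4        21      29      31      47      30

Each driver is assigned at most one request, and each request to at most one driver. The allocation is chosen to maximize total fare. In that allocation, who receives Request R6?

Car 58 receives Request R6.

Optimal: Car 44→Request R7 ($59), Car 58→Request R6 ($46), Car 31→Request R1 ($59), Car 85→Request R4 ($47), Car 27→Request R5 ($37) — total 59+46+59+47+37 = $248.
Column-greedy (each request in turn goes to its best remaining driver) gives $247, worse by 1.
Swapping Car 85↔Car 58 (Car 85→Request R6 $61, Car 58→Request R4 $29) loses 3.
Car 58's own top request is Request R7 ($58), but forcing Car 58→Request R7 and reassigning the rest optimally gives only $247 — worse by 1.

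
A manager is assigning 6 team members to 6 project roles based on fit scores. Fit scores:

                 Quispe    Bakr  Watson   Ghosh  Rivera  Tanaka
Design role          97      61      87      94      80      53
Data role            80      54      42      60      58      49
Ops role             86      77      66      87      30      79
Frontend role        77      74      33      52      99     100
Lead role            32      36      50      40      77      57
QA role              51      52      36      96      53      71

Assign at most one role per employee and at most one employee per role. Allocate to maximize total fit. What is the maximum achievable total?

Max total: 517 pts

This is a one-to-one assignment (maximum-weight bipartite matching).
Optimal: Quispe→Data role (80 pts), Bakr→Ops role (77 pts), Watson→Design role (87 pts), Ghosh→QA role (96 pts), Rivera→Lead role (77 pts), Tanaka→Frontend role (100 pts) — total 80+77+87+96+77+100 = 517 pts.
Max-entry greedy (repeatedly take the single best remaining cell) gives 489 pts, worse by 28.
Next-best assignment: Quispe→Ops role, Bakr→Data role, Watson→Design role, Ghosh→QA role, Rivera→Lead role, Tanaka→Frontend role = 500 pts.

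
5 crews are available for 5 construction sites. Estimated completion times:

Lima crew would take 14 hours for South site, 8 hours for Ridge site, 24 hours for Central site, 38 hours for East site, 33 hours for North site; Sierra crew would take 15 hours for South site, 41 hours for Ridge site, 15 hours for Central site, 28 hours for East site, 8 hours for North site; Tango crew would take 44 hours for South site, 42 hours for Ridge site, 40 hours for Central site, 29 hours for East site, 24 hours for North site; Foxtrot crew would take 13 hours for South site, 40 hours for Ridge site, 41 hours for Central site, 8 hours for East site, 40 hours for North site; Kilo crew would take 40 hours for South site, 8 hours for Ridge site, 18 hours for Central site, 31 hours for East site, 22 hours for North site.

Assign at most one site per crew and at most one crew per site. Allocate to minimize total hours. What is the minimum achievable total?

Optimal: Lima crew→South site (14 hours), Sierra crew→Central site (15 hours), Tango crew→North site (24 hours), Foxtrot crew→East site (8 hours), Kilo crew→Ridge site (8 hours) — total 14+15+24+8+8 = 69 hours.
Column-greedy (each site in turn goes to its cheapest remaining crew) gives 87 hours, worse by 18.
Next-best assignment: Lima crew→Ridge site, Sierra crew→South site, Tango crew→North site, Foxtrot crew→East site, Kilo crew→Central site = 73 hours.
Every other assignment is strictly worse.

Min total: 69 hours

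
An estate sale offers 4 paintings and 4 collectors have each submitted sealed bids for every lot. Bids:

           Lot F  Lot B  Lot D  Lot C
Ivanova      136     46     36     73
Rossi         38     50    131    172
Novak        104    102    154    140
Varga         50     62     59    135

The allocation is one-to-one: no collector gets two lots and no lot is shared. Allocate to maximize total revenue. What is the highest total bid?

Max total: $524

Optimal: Ivanova→Lot F ($136), Rossi→Lot C ($172), Novak→Lot D ($154), Varga→Lot B ($62) — total 136+172+154+62 = $524.
Column-greedy (each lot in turn goes to its best remaining collector) gives $504, worse by 20.
Swapping Varga↔Novak (Varga→Lot D $59, Novak→Lot B $102) loses 55.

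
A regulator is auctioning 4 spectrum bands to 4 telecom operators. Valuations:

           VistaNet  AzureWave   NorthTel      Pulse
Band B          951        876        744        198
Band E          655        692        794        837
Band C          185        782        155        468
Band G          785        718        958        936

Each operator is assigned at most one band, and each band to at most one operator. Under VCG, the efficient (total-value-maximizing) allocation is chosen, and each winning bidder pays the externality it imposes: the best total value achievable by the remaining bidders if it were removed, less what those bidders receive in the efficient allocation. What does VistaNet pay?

VistaNet pays $94M.

Efficient allocation: VistaNet→Band B ($951M), AzureWave→Band C ($782M), NorthTel→Band G ($958M), Pulse→Band E ($837M); total welfare W = $3528M.
VistaNet receives Band B at value $951M, so the others get W − 951 = $2577M.
Without VistaNet: best allocation of the remaining 3 bidders over all 4 bands is AzureWave→Band B ($876M), NorthTel→Band G ($958M), Pulse→Band E ($837M), total $2671M.
VCG payment = (others' best without VistaNet) − (others' welfare with VistaNet) = 2671 − 2577 = $94M.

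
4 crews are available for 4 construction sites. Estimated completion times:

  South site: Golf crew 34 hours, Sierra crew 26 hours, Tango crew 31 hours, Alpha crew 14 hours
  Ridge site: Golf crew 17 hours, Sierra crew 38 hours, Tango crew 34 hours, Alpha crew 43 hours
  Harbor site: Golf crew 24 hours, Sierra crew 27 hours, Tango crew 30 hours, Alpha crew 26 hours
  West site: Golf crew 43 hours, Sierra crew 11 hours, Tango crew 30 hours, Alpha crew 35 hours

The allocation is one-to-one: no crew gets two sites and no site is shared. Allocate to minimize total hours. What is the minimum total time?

Optimal: Golf crew→Ridge site (17 hours), Sierra crew→West site (11 hours), Tango crew→Harbor site (30 hours), Alpha crew→South site (14 hours) — total 17+11+30+14 = 72 hours.
Column-greedy (each site in turn goes to its cheapest remaining crew) gives 88 hours, worse by 16.
Swapping Golf crew↔Tango crew (Golf crew→Harbor site 24 hours, Tango crew→Ridge site 34 hours) adds 11.
Checked against all permutations: 72 hours is optimal.

Minimum total: 72 hours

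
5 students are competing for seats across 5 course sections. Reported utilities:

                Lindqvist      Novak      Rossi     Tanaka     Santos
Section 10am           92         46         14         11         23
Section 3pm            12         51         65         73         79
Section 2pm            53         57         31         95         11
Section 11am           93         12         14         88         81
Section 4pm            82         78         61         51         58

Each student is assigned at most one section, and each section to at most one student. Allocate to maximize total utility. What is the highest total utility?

Optimal: Lindqvist→Section 10am (92 points), Novak→Section 4pm (78 points), Rossi→Section 3pm (65 points), Tanaka→Section 2pm (95 points), Santos→Section 11am (81 points) — total 92+78+65+95+81 = 411 points.
Max-entry greedy (repeatedly take the single best remaining cell) gives 359 points, worse by 52.
Next-best assignment: Lindqvist→Section 10am, Novak→Section 3pm, Rossi→Section 4pm, Tanaka→Section 2pm, Santos→Section 11am = 380 points.

Maximum total: 411 points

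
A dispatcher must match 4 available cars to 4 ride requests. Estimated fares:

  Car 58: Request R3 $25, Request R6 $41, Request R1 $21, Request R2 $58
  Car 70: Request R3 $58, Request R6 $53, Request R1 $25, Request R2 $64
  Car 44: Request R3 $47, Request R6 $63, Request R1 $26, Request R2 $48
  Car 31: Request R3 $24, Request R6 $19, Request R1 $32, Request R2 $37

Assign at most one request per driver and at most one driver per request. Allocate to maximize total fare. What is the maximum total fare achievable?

Max total: $211

This is a one-to-one assignment (maximum-weight bipartite matching).
Optimal: Car 58→Request R2 ($58), Car 70→Request R3 ($58), Car 44→Request R6 ($63), Car 31→Request R1 ($32) — total 58+58+63+32 = $211.
Max-entry greedy (repeatedly take the single best remaining cell) gives $184, worse by 27.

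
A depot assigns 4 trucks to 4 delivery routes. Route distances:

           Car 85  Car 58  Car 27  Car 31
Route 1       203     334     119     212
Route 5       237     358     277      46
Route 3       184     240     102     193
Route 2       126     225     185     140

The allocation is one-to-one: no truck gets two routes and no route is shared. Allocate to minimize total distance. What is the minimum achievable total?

Treat this as an assignment problem: match each truck to one route.
Optimal: Car 85→Route 2 (126 km), Car 58→Route 3 (240 km), Car 27→Route 1 (119 km), Car 31→Route 5 (46 km) — total 126+240+119+46 = 531 km.
Min-entry greedy (repeatedly take the single cheapest remaining cell) gives 608 km, worse by 77.

Min total: 531 km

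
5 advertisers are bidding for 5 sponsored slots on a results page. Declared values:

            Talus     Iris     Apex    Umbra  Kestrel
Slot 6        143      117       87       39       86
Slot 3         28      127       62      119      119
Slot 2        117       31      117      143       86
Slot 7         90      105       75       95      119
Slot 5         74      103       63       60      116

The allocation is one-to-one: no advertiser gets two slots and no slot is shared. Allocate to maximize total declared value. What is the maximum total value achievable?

Maximum total: $604

Optimal: Talus→Slot 6 ($143), Iris→Slot 3 ($127), Apex→Slot 7 ($75), Umbra→Slot 2 ($143), Kestrel→Slot 5 ($116) — total 143+127+75+143+116 = $604.
Column-greedy (each slot in turn goes to its best remaining advertiser) gives $595, worse by 9.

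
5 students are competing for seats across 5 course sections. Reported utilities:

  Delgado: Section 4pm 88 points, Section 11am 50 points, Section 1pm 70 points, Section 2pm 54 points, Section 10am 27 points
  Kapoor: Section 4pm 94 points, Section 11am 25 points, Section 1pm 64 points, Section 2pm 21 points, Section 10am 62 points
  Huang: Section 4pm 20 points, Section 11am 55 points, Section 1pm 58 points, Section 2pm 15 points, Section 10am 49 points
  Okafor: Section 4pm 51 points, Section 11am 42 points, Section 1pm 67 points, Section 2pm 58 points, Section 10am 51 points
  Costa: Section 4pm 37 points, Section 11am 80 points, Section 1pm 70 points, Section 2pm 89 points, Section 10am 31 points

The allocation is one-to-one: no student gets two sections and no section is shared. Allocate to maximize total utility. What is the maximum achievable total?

Max total: 361 points

This is a one-to-one assignment (maximum-weight bipartite matching).
Optimal: Delgado→Section 4pm (88 points), Kapoor→Section 10am (62 points), Huang→Section 11am (55 points), Okafor→Section 1pm (67 points), Costa→Section 2pm (89 points) — total 88+62+55+67+89 = 361 points.
Max-entry greedy (repeatedly take the single best remaining cell) gives 359 points, worse by 2.
No other one-to-one assignment exceeds 361 points.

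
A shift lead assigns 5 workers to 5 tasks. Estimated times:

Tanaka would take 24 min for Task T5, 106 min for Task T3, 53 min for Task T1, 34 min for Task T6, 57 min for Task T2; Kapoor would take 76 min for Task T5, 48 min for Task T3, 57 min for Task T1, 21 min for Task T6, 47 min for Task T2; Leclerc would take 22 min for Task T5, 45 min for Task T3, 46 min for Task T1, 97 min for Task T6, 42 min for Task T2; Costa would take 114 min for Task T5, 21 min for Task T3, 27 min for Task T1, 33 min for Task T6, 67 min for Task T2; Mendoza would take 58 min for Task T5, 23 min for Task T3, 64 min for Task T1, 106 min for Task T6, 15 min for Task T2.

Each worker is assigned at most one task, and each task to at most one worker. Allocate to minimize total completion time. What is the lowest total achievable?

Minimum total: 127 min

Optimal: Tanaka→Task T5 (24 min), Kapoor→Task T6 (21 min), Leclerc→Task T1 (46 min), Costa→Task T3 (21 min), Mendoza→Task T2 (15 min) — total 24+21+46+21+15 = 127 min.
Min-entry greedy (repeatedly take the single cheapest remaining cell) gives 132 min, worse by 5.
Checked against all permutations: 127 min is optimal.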